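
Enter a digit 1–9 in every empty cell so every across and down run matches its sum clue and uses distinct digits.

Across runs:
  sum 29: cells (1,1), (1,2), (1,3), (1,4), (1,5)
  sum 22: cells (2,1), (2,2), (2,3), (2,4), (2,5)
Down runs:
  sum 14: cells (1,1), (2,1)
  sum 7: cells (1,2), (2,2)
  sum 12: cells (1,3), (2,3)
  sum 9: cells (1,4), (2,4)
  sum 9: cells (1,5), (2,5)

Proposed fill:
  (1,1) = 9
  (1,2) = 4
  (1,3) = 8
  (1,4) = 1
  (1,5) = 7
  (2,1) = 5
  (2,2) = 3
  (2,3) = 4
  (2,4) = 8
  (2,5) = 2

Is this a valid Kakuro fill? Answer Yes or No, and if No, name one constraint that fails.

Across: 9+4+8+1+7=29; 5+3+4+8+2=22. Down: 9+5=14; 4+3=7; 8+4=12; 1+8=9; 7+2=9. No digit repeats within any run.

Yes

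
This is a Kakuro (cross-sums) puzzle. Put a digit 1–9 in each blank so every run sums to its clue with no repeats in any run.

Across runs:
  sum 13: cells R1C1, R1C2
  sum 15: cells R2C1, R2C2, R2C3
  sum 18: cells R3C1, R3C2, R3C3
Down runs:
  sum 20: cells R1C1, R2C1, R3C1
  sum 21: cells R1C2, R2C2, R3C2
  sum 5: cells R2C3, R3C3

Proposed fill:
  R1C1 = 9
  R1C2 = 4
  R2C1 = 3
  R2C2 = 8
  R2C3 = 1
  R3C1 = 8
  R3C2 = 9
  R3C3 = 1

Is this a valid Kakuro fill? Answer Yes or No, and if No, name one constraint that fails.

No — the across run R2C1–R2C3 sums to 12, not 15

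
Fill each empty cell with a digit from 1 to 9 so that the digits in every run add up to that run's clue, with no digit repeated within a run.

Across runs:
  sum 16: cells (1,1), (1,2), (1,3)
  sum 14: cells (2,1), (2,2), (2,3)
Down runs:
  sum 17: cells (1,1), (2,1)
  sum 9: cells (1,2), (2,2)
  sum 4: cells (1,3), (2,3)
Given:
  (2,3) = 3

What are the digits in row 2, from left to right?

17 in 2 cells must be {8,9}; 4 in 2 cells must be {1,3}.
(1,3) = 4 − 3 = 1 completes the 4 down.
(2,1) = 9: the only remaining digit allowed by both the 14 across and the 17 down.
(2,2) = 14 − 12 = 2 completes the 14 across.
(1,1) = 17 − 9 = 8 completes the 17 down.
(1,2) = 16 − 9 = 7 completes the 16 across.

9 2 3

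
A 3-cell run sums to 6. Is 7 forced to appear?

The only way to make 6 from 3 distinct digits is {1,2,3}, which does not contain 7.

No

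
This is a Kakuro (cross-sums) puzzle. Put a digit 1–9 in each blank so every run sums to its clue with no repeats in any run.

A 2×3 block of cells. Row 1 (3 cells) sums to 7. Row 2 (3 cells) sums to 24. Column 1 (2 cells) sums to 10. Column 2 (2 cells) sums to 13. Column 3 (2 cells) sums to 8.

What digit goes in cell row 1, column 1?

7 in 3 cells must be {1,2,4}; 24 in 3 cells must be {7,8,9}.
The 7 across and the 13 down share only 4, so (1,2) = 4.
(2,2) = 13 − 4 = 9 completes the 13 down.
Given what's placed, (2,3) must be 7 to fit the 24 across and 8 down.
(1,3) = 8 − 7 = 1 completes the 8 down.
(2,1) = 24 − 16 = 8 completes the 24 across.
(1,1) = 7 − 5 = 2 completes the 7 across.

2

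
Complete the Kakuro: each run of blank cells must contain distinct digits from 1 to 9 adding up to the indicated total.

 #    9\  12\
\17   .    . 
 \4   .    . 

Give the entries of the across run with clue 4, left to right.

1 3

17 in 2 cells must be {8,9}; 4 in 2 cells must be {1,3}.
The 17 across and the 9 down share only 8, so R1C1 = 8.
R1C2 = 17 − 8 = 9 completes the 17 across.
R2C1 = 9 − 8 = 1 completes the 9 down.
R2C2 = 4 − 1 = 3 completes the 4 across.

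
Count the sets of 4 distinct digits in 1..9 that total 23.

4 distinct digits from 1–9 sum between 10 and 30.

9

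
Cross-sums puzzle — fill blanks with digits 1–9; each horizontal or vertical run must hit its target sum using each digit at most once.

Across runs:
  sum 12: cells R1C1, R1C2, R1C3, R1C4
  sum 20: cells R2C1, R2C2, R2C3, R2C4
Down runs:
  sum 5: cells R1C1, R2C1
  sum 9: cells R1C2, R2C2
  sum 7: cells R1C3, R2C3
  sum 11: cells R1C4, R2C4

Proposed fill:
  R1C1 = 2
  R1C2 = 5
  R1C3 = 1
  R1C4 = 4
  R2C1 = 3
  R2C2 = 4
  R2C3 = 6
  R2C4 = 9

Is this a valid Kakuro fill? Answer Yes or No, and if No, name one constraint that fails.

No — the across run R2C1–R2C4 sums to 22, not 20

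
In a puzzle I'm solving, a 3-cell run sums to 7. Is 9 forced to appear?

No

The only way to make 7 from 3 distinct digits is {1,2,4}, which does not contain 9.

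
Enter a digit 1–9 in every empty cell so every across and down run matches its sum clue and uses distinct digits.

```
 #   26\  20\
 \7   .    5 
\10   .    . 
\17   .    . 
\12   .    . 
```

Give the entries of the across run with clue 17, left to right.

9 8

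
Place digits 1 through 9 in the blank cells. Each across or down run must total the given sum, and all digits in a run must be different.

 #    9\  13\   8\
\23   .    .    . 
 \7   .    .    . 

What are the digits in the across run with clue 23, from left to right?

8 9 6

23 in 3 cells must be {6,8,9}; 7 in 3 cells must be {1,2,4}.
The 23 across and the 8 down share only 6, so R1C3 = 6.
The 7 across and the 13 down share only 4, so R2C2 = 4.
R2C3 = 8 − 6 = 2 completes the 8 down.
R1C1 = 8: the only remaining digit allowed by both the 23 across and the 9 down.
R1C2 = 23 − 14 = 9 completes the 23 across.
R2C1 = 7 − 6 = 1 completes the 7 across.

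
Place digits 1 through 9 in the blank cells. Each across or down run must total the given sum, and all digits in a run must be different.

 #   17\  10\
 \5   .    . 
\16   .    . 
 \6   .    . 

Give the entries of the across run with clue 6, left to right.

5 1

16 in 2 cells must be {7,9}.
The 16 across and the 10 down share only 7, so R2C2 = 7.
R2C1 = 16 − 7 = 9 completes the 16 across.
Nothing is forced directly, so branch on R1C2, whose candidates are 1 or 2. If R1C2 = 1: then R1C1 would have to be in {4} for the 5 across but in {1,2,3,5,6,7} for the 17 down — contradiction. So R1C2 = 2.
R1C1 = 5 − 2 = 3 completes the 5 across.
R3C1 = 17 − 12 = 5 completes the 17 down.
R3C2 = 6 − 5 = 1 completes the 6 across.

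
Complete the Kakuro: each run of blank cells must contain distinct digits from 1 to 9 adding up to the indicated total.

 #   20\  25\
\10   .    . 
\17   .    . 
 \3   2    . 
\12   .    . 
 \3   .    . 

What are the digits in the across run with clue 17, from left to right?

8 9

17 in 2 cells must be {8,9}; 3 in 2 cells must be {1,2}.
R3C2 = 3 − 2 = 1 completes the 3 across.
R5C1 = 1: the only remaining digit allowed by both the 3 across and the 20 down.
R5C2 = 3 − 1 = 2 completes the 3 across.
No cell is forced outright now. R2C1 can only be 8 or 9 (the digits allowed by both its 17 across and its 20 down). If R2C1 = 9: that forces R1C1 = 3, R1C2 = 7, after which R2C2 would have to be in {8} for the 17 across but in {6,9} for the 25 down — contradiction. So R2C1 = 8.
R2C2 = 17 − 8 = 9 completes the 17 across.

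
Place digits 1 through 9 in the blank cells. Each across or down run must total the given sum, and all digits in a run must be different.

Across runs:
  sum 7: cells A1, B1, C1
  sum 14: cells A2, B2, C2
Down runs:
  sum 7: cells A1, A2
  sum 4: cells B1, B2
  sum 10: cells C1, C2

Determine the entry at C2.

7 in 3 cells must be {1,2,4}; 4 in 2 cells must be {1,3}.
The 7 across and the 4 down share only 1, so B1 = 1.
B2 = 4 − 1 = 3 completes the 4 down.
Nothing is forced directly, so branch on A1, whose candidates are 2 or 4. If A1 = 4: that forces C1 = 2, after which A2 would have to be in {2,4,5,6,7,9} for the 14 across but in {3} for the 7 down — contradiction. So A1 = 2.
C1 = 7 − 3 = 4 completes the 7 across.
A2 = 7 − 2 = 5 completes the 7 down.
C2 = 14 − 8 = 6 completes the 14 across.

6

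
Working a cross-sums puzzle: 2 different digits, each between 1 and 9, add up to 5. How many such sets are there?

2

2 distinct digits from 1–9 sum between 3 and 17.
Enumerating: {1,4}, {2,3}.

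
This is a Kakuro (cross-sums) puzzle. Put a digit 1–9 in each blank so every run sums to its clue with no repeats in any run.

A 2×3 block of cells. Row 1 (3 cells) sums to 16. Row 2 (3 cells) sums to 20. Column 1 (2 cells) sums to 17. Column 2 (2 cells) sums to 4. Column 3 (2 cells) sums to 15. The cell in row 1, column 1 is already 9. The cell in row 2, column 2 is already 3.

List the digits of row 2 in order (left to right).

8 3 9

17 in 2 cells must be {8,9}; 4 in 2 cells must be {1,3}.
(1,2) = 4 − 3 = 1 completes the 4 down.
(1,3) = 16 − 10 = 6 completes the 16 across.
(2,1) = 17 − 9 = 8 completes the 17 down.
(2,3) = 20 − 11 = 9 completes the 20 across.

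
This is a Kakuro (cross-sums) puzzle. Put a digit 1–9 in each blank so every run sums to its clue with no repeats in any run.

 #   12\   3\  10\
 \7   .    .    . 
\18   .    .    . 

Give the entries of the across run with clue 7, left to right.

7 in 3 cells must be {1,2,4}; 3 in 2 cells must be {1,2}.
The 7 across and the 12 down share only 4, so R1C1 = 4.
R2C1 = 12 − 4 = 8 completes the 12 down.
Given what's placed, R2C2 must be 1 to fit the 18 across and 3 down.
R2C3 = 18 − 9 = 9 completes the 18 across.
R1C2 = 3 − 1 = 2 completes the 3 down.
R1C3 = 7 − 6 = 1 completes the 7 across.

4 2 1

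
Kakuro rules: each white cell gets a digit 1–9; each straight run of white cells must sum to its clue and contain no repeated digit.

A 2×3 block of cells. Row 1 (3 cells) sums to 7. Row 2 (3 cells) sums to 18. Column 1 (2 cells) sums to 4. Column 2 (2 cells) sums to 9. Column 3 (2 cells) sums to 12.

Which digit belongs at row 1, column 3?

7 in 3 cells must be {1,2,4}; 4 in 2 cells must be {1,3}.
The 7 across and the 4 down share only 1, so (1,1) = 1.
Given what's placed, (1,3) must be 4 to fit the 7 across and 12 down.
(2,1) = 4 − 1 = 3 completes the 4 down.
(2,3) = 12 − 4 = 8 completes the 12 down.
(1,2) = 7 − 5 = 2 completes the 7 across.
(2,2) = 18 − 11 = 7 completes the 18 across.

4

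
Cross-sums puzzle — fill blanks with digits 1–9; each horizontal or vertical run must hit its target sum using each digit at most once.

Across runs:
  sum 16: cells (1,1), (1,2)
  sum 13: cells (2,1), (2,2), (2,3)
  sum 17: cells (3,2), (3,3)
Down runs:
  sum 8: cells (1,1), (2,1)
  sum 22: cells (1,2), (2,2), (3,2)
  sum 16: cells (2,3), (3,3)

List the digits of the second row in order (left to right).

16 in 2 cells must be {7,9}; 17 in 2 cells must be {8,9}.
The 16 across and the 8 down share only 7, so (1,1) = 7.
(1,2) = 16 − 7 = 9 completes the 16 across.
(2,1) = 8 − 7 = 1 completes the 8 down.
(3,2) = 8: the only remaining digit allowed by both the 17 across and the 22 down.
(3,3) = 17 − 8 = 9 completes the 17 across.
(2,2) = 22 − 17 = 5 completes the 22 down.
(2,3) = 13 − 6 = 7 completes the 13 across.

1, 5, 7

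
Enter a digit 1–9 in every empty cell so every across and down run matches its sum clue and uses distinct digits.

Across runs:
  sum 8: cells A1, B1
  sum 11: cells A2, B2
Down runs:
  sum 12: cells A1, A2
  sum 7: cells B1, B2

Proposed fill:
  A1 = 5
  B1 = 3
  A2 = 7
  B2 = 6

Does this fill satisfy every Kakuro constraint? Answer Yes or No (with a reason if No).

No — the across run A2–B2 sums to 13, not 11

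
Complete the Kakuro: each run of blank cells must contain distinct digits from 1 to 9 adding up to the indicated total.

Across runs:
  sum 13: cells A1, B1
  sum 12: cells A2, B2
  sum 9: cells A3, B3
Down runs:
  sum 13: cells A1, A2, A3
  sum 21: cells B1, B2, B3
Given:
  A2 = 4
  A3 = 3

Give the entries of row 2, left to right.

A1 = 13 − 7 = 6 completes the 13 down.
B1 = 13 − 6 = 7 completes the 13 across.
B2 = 12 − 4 = 8 completes the 12 across.
B3 = 9 − 3 = 6 completes the 9 across.

4 8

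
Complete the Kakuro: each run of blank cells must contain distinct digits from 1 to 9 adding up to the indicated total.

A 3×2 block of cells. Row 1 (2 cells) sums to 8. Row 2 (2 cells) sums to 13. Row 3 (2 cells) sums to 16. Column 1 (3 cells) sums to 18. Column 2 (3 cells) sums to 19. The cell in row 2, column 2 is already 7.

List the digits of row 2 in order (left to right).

16 in 2 cells must be {7,9}.
(1,2) = 3: the only remaining digit allowed by both the 8 across and the 19 down.
(2,1) = 13 − 7 = 6 completes the 13 across.
(3,2) = 19 − 10 = 9 completes the 19 down.
(1,1) = 8 − 3 = 5 completes the 8 across.
(3,1) = 16 − 9 = 7 completes the 16 across.

6 7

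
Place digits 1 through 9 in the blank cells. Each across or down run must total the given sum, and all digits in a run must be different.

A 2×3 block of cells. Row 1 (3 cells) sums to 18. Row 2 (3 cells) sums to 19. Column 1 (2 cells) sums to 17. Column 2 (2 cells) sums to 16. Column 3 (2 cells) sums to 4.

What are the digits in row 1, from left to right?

8 9 1

17 in 2 cells must be {8,9}; 16 in 2 cells must be {7,9}; 4 in 2 cells must be {1,3}.
The 19 across and the 4 down share only 3, so (2,3) = 3.
(1,3) = 4 − 3 = 1 completes the 4 down.
Given what's placed, (2,1) must be 9 to fit the 19 across and 17 down.
(2,2) = 19 − 12 = 7 completes the 19 across.
(1,1) = 17 − 9 = 8 completes the 17 down.
(1,2) = 18 − 9 = 9 completes the 18 across.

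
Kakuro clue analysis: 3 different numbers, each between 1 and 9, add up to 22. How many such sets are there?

3 distinct digits from 1–9 sum between 6 and 24.
Enumerating: {5,8,9}, {6,7,9}.

2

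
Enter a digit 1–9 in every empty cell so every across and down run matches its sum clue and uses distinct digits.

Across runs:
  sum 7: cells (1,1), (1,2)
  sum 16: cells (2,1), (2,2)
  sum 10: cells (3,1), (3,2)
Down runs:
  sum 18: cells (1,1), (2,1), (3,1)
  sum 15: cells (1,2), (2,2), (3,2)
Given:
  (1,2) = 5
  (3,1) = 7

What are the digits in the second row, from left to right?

16 in 2 cells must be {7,9}.
(1,1) = 7 − 5 = 2 completes the 7 across.
(2,1) = 18 − 9 = 9 completes the 18 down.
(2,2) = 16 − 9 = 7 completes the 16 across.
(3,2) = 10 − 7 = 3 completes the 10 across.

9 7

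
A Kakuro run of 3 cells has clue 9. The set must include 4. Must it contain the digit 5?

No

The only way to make 9 from 3 distinct digits under that restriction is {2,3,4}, which does not contain 5.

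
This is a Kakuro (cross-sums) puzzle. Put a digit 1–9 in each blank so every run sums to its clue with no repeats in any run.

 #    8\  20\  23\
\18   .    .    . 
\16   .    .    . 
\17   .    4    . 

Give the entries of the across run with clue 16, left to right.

1 9 6

23 in 3 cells must be {6,8,9}.
Given what's placed, R3C1 must be 5 to fit the 17 across and 8 down.
R3C3 = 17 − 9 = 8 completes the 17 across.
No cell is forced outright now. R1C3 can only be 6 or 9 (the digits allowed by both its 18 across and its 23 down). If R1C3 = 6: then R1C1 would have to be in {3,4,5,7,8,9} for the 18 across but in {1,2} for the 8 down — contradiction. So R1C3 = 9.
Given what's placed, R1C2 must be 7 to fit the 18 across and 20 down.
R2C2 = 20 − 11 = 9 completes the 20 down.
R2C3 = 23 − 17 = 6 completes the 23 down.
R1C1 = 18 − 16 = 2 completes the 18 across.
R2C1 = 16 − 15 = 1 completes the 16 across.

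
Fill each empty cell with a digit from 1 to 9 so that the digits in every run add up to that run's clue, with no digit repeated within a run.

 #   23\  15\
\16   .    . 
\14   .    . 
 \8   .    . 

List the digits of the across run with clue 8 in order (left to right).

16 in 2 cells must be {7,9}; 23 in 3 cells must be {6,8,9}.
The 16 across and the 23 down share only 9, so R1C1 = 9.
R1C2 = 16 − 9 = 7 completes the 16 across.
Given what's placed, R3C1 must be 6 to fit the 8 across and 23 down.
R3C2 = 8 − 6 = 2 completes the 8 across.
R2C1 = 23 − 15 = 8 completes the 23 down.
R2C2 = 14 − 8 = 6 completes the 14 across.

6 2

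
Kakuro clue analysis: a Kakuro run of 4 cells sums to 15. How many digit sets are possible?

4 distinct digits from 1–9 sum between 10 and 30.
Enumerating: {1,2,3,9}, {1,2,4,8}, {1,2,5,7}, {1,3,4,7}, {1,3,5,6}, {2,3,4,6}.

6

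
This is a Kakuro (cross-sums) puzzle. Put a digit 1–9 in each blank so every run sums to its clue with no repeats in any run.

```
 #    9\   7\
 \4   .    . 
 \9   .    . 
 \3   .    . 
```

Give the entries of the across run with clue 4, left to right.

3, 1

4 in 2 cells must be {1,3}; 3 in 2 cells must be {1,2}; 7 in 3 cells must be {1,2,4}.
The 4 across and the 7 down share only 1, so R1C2 = 1.
Given what's placed, R3C2 must be 2 to fit the 3 across and 7 down.
R1C1 = 4 − 1 = 3 completes the 4 across.
R2C2 = 7 − 3 = 4 completes the 7 down.
R3C1 = 3 − 2 = 1 completes the 3 across.
R2C1 = 9 − 4 = 5 completes the 9 across.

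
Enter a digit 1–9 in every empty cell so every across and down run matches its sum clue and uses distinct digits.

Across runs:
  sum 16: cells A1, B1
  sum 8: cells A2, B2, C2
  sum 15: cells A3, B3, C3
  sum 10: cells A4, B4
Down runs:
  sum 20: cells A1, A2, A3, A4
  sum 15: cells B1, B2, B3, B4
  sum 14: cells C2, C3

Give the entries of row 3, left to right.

1, 5, 9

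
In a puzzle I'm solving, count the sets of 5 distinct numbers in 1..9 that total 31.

5

5 distinct digits from 1–9 sum between 15 and 35.
Enumerating: {1,6,7,8,9}, {2,5,7,8,9}, {3,4,7,8,9}, {3,5,6,8,9}, {4,5,6,7,9}.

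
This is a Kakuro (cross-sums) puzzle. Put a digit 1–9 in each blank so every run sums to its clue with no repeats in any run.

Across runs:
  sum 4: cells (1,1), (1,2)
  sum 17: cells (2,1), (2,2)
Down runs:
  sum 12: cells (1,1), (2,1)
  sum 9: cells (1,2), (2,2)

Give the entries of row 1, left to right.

3, 1

4 in 2 cells must be {1,3}; 17 in 2 cells must be {8,9}.
The 4 across and the 12 down share only 3, so (1,1) = 3.
(1,2) = 4 − 3 = 1 completes the 4 across.
(2,1) = 12 − 3 = 9 completes the 12 down.
(2,2) = 17 − 9 = 8 completes the 17 across.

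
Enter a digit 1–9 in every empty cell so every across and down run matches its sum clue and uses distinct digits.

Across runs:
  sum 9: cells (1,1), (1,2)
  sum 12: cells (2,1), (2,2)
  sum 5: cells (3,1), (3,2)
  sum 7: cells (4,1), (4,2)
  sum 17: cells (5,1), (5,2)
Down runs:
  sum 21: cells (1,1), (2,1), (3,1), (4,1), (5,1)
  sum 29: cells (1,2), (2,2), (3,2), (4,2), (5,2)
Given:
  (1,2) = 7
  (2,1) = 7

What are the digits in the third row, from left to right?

3 2

17 in 2 cells must be {8,9}.
(1,1) = 9 − 7 = 2 completes the 9 across.
(2,2) = 12 − 7 = 5 completes the 12 across.
(5,1) = 8: the only remaining digit allowed by both the 17 across and the 21 down.
(5,2) = 17 − 8 = 9 completes the 17 across.
(3,2) = 2: the only remaining digit allowed by both the 5 across and the 29 down.
(4,2) = 29 − 23 = 6 completes the 29 down.
(3,1) = 5 − 2 = 3 completes the 5 across.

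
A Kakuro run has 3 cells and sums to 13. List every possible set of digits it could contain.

{1,3,9}; {1,4,8}; {1,5,7}; {2,3,8}; {2,4,7}; {2,5,6}; {3,4,6}

3 distinct digits from 1–9 sum between 6 and 24.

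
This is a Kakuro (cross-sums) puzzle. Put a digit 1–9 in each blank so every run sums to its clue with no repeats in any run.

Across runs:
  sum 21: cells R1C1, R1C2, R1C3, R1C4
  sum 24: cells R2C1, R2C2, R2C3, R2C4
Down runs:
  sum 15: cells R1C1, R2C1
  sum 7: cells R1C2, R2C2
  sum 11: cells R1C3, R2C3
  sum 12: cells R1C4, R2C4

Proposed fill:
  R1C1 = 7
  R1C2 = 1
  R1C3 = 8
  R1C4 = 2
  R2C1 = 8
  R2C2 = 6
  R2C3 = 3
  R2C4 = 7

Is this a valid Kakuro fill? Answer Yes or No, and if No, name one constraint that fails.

No — the down run R1C4–R2C4 sums to 9, not 12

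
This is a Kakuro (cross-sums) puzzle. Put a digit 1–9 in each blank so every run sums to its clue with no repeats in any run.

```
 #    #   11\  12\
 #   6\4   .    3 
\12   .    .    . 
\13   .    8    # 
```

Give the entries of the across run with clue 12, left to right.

1 2 9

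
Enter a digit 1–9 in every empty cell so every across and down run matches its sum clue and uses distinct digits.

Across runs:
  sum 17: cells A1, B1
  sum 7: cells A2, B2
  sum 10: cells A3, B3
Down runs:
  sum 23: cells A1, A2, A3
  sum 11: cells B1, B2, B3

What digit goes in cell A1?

17 in 2 cells must be {8,9}; 23 in 3 cells must be {6,8,9}.
The 17 across and the 11 down share only 8, so B1 = 8.
The 7 across and the 23 down share only 6, so A2 = 6.
B2 = 7 − 6 = 1 completes the 7 across.
B3 = 11 − 9 = 2 completes the 11 down.
A1 = 17 − 8 = 9 completes the 17 across.
A3 = 10 − 2 = 8 completes the 10 across.

9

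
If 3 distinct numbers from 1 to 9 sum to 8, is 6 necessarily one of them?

No

Counterexample: {1,2,5} sums to 8 without using 6.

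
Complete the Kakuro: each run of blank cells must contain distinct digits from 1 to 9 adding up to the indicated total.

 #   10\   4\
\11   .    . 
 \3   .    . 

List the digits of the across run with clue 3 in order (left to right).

2 1

3 in 2 cells must be {1,2}; 4 in 2 cells must be {1,3}.
The 11 across and the 4 down share only 3, so R1C2 = 3.
R2C2 = 4 − 3 = 1 completes the 4 down.
R1C1 = 11 − 3 = 8 completes the 11 across.
R2C1 = 3 − 1 = 2 completes the 3 across.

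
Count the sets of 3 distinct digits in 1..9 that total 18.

7

3 distinct digits from 1–9 sum between 6 and 24.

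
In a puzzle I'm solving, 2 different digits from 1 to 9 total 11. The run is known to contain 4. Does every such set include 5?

No

The only way to make 11 from 2 distinct digits under that restriction is {4,7}, which does not contain 5.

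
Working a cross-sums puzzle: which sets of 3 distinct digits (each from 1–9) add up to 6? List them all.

3 distinct digits from 1–9 sum between 6 and 24.
Only one set works: {1,2,3}.

{1,2,3}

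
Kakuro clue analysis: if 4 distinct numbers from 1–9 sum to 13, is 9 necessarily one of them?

Counterexample: {1,2,3,7} sums to 13 without using 9.

No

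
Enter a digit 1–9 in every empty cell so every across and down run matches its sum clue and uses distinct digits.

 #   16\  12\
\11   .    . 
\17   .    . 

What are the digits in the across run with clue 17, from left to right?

17 in 2 cells must be {8,9}; 16 in 2 cells must be {7,9}.
The 17 across and the 16 down share only 9, so R2C1 = 9.
R2C2 = 17 − 9 = 8 completes the 17 across.
R1C1 = 16 − 9 = 7 completes the 16 down.
R1C2 = 11 − 7 = 4 completes the 11 across.

9 8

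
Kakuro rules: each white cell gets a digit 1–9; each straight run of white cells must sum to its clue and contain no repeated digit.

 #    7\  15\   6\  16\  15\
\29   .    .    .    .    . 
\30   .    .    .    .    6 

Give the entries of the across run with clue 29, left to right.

4, 8, 1, 7, 9

16 in 2 cells must be {7,9}.
R1C5 = 15 − 6 = 9 completes the 15 down.
R1C4 = 7: the only remaining digit allowed by both the 29 across and the 16 down.
R2C4 = 16 − 7 = 9 completes the 16 down.
No cell is forced outright now. R1C2 can only be 6 or 8 (the digits allowed by both its 29 across and its 15 down). If R1C2 = 6: then R2C2 would have to be in {2,3,4,5,7,8} for the 30 across but in {9} for the 15 down — contradiction. So R1C2 = 8.
R2C2 = 15 − 8 = 7 completes the 15 down.
Given what's placed, R2C3 must be 5 to fit the 30 across and 6 down.
R1C3 = 6 − 5 = 1 completes the 6 down.
R2C1 = 30 − 27 = 3 completes the 30 across.
R1C1 = 29 − 25 = 4 completes the 29 across.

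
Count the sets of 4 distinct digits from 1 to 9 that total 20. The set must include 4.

6

4 distinct digits from 1–9 sum between 10 and 30.
Keeping only sets containing 4.
Enumerating: {1,4,6,9}, {1,4,7,8}, {2,4,5,9}, {2,4,6,8}, {3,4,5,8}, {3,4,6,7}.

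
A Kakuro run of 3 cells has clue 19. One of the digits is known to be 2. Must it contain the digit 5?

No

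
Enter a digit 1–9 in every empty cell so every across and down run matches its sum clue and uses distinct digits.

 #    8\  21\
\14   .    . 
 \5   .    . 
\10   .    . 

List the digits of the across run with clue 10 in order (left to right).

2 8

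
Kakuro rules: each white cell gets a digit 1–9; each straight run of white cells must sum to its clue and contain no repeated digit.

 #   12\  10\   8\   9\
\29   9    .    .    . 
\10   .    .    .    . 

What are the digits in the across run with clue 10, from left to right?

29 in 4 cells must be {5,7,8,9}; 10 in 4 cells must be {1,2,3,4}.
R2C1 = 12 − 9 = 3 completes the 12 down.
Nothing is forced directly, so branch on R1C3, whose candidates are 5 or 7. If R1C3 = 5: then R2C3 would have to be in {1,2,4} for the 10 across but in {3} for the 8 down — contradiction. So R1C3 = 7.
Given what's placed, R1C2 must be 8 to fit the 29 across and 10 down.
R1C4 = 29 − 24 = 5 completes the 29 across.
R2C2 = 10 − 8 = 2 completes the 10 down.
R2C3 = 8 − 7 = 1 completes the 8 down.
R2C4 = 10 − 6 = 4 completes the 10 across.

3 2 1 4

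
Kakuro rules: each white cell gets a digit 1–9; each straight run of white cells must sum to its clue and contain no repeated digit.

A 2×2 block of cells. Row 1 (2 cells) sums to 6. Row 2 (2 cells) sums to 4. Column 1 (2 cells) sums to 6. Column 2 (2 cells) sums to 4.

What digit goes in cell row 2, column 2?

4 in 2 cells must be {1,3}.
The 6 across and the 4 down share only 1, so (1,2) = 1.
The 4 across and the 6 down share only 1, so (2,1) = 1.
(2,2) = 4 − 1 = 3 completes the 4 across.
(1,1) = 6 − 1 = 5 completes the 6 across.

3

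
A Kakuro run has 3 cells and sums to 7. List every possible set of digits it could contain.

{1,2,4}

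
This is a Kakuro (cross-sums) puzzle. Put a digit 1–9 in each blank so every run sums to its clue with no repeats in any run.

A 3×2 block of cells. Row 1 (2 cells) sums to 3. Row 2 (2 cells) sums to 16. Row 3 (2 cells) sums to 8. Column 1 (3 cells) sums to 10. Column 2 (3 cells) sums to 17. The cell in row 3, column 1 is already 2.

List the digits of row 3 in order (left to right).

2, 6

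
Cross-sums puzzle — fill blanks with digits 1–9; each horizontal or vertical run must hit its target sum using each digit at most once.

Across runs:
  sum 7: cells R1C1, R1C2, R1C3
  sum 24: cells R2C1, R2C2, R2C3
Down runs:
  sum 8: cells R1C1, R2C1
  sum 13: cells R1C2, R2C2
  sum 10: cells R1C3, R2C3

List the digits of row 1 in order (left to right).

1 4 2

7 in 3 cells must be {1,2,4}; 24 in 3 cells must be {7,8,9}.
The 7 across and the 13 down share only 4, so R1C2 = 4.
The 24 across and the 8 down share only 7, so R2C1 = 7.
R2C2 = 13 − 4 = 9 completes the 13 down.
R2C3 = 24 − 16 = 8 completes the 24 across.
R1C1 = 8 − 7 = 1 completes the 8 down.
R1C3 = 7 − 5 = 2 completes the 7 across.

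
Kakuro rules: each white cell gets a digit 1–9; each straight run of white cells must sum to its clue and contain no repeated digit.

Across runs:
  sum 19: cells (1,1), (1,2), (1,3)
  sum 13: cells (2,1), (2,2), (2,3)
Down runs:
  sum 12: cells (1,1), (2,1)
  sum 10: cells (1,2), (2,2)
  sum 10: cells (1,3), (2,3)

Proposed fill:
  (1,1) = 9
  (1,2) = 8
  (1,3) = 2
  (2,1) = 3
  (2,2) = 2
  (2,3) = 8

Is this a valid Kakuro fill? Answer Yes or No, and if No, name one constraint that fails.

Across: 9+8+2=19; 3+2+8=13. Down: 9+3=12; 8+2=10; 2+8=10. No digit repeats within any run.

Yes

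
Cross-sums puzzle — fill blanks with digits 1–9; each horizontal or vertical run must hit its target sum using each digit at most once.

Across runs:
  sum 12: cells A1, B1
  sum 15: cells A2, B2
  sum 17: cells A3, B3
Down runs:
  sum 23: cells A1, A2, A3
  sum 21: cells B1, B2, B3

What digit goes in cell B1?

4

17 in 2 cells must be {8,9}; 23 in 3 cells must be {6,8,9}.
Nothing is forced directly, so branch on A1, whose candidates are 8 or 9. If A1 = 9: then B1 would have to be in {3} for the 12 across but in {4,5,6,7,8,9} for the 21 down — contradiction. So A1 = 8.
B1 = 12 − 8 = 4 completes the 12 across.
Given what's placed, A3 must be 9 to fit the 17 across and 23 down.
B3 = 17 − 9 = 8 completes the 17 across.
A2 = 23 − 17 = 6 completes the 23 down.
B2 = 15 − 6 = 9 completes the 15 across.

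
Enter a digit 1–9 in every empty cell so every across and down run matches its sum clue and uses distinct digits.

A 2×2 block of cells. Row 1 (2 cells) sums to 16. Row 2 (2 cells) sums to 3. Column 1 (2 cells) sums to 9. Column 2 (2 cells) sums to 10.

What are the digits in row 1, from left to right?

7 9

16 in 2 cells must be {7,9}; 3 in 2 cells must be {1,2}.
The 16 across and the 9 down share only 7, so (1,1) = 7.
(1,2) = 16 − 7 = 9 completes the 16 across.
(2,1) = 9 − 7 = 2 completes the 9 down.
(2,2) = 3 − 2 = 1 completes the 3 across.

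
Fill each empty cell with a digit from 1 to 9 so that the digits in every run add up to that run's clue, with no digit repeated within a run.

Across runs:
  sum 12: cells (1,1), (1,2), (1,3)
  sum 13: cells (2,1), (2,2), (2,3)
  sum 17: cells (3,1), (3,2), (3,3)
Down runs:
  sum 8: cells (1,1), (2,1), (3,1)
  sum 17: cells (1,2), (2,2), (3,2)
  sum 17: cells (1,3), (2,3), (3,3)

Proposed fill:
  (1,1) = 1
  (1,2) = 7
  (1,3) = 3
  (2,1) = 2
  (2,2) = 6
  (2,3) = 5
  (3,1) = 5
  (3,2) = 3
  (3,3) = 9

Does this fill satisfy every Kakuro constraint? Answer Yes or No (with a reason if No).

No — the down run (1,2)–(3,2) sums to 16, not 17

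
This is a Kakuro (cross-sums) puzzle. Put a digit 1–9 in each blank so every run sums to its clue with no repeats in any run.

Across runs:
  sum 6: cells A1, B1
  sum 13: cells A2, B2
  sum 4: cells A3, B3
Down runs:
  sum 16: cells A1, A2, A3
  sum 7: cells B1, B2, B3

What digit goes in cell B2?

4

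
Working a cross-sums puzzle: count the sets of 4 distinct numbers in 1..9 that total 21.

11

4 distinct digits from 1–9 sum between 10 and 30.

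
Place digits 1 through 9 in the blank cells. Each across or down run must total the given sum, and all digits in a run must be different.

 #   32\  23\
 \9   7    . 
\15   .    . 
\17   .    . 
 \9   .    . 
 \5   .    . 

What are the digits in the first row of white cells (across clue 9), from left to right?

7 2

17 in 2 cells must be {8,9}.
R1C2 = 9 − 7 = 2 completes the 9 across.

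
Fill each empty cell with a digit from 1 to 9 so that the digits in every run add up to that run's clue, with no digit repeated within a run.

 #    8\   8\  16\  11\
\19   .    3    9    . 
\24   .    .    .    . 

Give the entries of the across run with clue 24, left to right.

16 in 2 cells must be {7,9}.
R2C2 = 8 − 3 = 5 completes the 8 down.
R2C3 = 16 − 9 = 7 completes the 16 down.
Given what's placed, R2C1 must be 3 to fit the 24 across and 8 down.
R2C4 = 24 − 15 = 9 completes the 24 across.
R1C1 = 8 − 3 = 5 completes the 8 down.
R1C4 = 19 − 17 = 2 completes the 19 across.

3, 5, 7, 9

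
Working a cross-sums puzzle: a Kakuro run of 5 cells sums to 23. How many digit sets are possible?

11

5 distinct digits from 1–9 sum between 15 and 35.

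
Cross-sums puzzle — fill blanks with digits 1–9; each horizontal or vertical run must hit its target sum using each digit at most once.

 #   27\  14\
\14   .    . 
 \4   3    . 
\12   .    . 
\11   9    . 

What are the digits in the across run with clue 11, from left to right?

9 2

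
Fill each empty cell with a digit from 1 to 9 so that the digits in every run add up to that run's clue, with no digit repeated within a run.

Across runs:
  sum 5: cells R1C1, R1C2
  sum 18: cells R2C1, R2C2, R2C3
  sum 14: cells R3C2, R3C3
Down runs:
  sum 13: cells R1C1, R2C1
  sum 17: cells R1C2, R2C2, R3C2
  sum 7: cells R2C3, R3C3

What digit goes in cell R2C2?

The 5 across and the 13 down share only 4, so R1C1 = 4.
R1C2 = 5 − 4 = 1 completes the 5 across.
R2C1 = 13 − 4 = 9 completes the 13 down.
R2C2 = 7: the only remaining digit allowed by both the 18 across and the 17 down.
R2C3 = 18 − 16 = 2 completes the 18 across.
R3C2 = 17 − 8 = 9 completes the 17 down.
R3C3 = 14 − 9 = 5 completes the 14 across.

7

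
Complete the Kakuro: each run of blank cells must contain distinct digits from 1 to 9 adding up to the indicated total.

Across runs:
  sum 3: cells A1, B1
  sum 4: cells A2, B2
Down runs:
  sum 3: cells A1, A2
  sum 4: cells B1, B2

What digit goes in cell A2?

1

3 in 2 cells must be {1,2}; 4 in 2 cells must be {1,3}.
The 3 across and the 4 down share only 1, so B1 = 1.
The 4 across and the 3 down share only 1, so A2 = 1.
B2 = 4 − 1 = 3 completes the 4 across.
A1 = 3 − 1 = 2 completes the 3 across.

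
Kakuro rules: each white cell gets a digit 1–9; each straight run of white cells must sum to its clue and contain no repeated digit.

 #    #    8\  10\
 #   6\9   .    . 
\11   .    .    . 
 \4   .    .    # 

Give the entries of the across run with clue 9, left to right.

1 8

4 in 2 cells must be {1,3}.
The 4 across and the 6 down share only 1, so R3C1 = 1.
R3C2 = 4 − 1 = 3 completes the 4 across.
R2C1 = 6 − 1 = 5 completes the 6 down.
R2C2 = 4: the only remaining digit allowed by both the 11 across and the 8 down.
R2C3 = 11 − 9 = 2 completes the 11 across.
R1C2 = 8 − 7 = 1 completes the 8 down.
R1C3 = 9 − 1 = 8 completes the 9 across.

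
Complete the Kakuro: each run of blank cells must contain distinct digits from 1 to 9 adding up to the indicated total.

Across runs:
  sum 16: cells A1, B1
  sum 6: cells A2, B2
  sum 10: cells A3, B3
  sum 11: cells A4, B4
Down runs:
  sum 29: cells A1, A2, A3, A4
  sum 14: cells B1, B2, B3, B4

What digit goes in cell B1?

7

16 in 2 cells must be {7,9}; 29 in 4 cells must be {5,7,8,9}.
Only 7 fits B1 under both its across sum 16 and down sum 14.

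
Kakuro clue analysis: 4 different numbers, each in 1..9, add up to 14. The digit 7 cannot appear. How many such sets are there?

4 distinct digits from 1–9 sum between 10 and 30.
Dropping sets that contain 7.
Enumerating: {1,2,3,8}, {1,2,5,6}, {1,3,4,6}, {2,3,4,5}.

4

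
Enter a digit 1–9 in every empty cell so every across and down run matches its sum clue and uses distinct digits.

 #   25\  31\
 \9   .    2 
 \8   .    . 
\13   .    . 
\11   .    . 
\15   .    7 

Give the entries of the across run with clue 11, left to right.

2 9

R1C1 = 9 − 2 = 7 completes the 9 across.
R2C2 = 5: the only remaining digit allowed by both the 8 across and the 31 down.
R5C1 = 15 − 7 = 8 completes the 15 across.
R2C1 = 8 − 5 = 3 completes the 8 across.
Nothing is forced directly, so branch on R3C1, whose candidates are 5 or 6. If R3C1 = 6: then R3C2 would have to be in {7} for the 13 across but in {8,9} for the 31 down — contradiction. So R3C1 = 5.
R3C2 = 13 − 5 = 8 completes the 13 across.
R4C1 = 25 − 23 = 2 completes the 25 down.
R4C2 = 11 − 2 = 9 completes the 11 across.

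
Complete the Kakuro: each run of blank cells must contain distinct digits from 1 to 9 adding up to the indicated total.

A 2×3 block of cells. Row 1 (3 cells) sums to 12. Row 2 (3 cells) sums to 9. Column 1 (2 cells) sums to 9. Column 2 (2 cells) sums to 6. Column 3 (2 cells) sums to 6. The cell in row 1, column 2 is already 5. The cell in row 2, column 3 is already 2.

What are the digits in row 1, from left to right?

(1,3) = 6 − 2 = 4 completes the 6 down.
(2,2) = 6 − 5 = 1 completes the 6 down.
(1,1) = 12 − 9 = 3 completes the 12 across.
(2,1) = 9 − 3 = 6 completes the 9 across.

3 5 4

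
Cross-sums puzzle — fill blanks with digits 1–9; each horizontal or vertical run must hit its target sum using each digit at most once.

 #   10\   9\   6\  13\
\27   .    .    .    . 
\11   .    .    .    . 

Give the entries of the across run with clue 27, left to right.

9, 6, 4, 8

11 in 4 cells must be {1,2,3,5}.
Only 5 fits R2C4 under both its across sum 11 and down sum 13.
R1C4 = 13 − 5 = 8 completes the 13 down.
Given what's placed, R1C3 must be 4 to fit the 27 across and 6 down.
R2C3 = 6 − 4 = 2 completes the 6 down.
R1C2 = 6: the only remaining digit allowed by both the 27 across and the 9 down.
R2C2 = 9 − 6 = 3 completes the 9 down.
R1C1 = 27 − 18 = 9 completes the 27 across.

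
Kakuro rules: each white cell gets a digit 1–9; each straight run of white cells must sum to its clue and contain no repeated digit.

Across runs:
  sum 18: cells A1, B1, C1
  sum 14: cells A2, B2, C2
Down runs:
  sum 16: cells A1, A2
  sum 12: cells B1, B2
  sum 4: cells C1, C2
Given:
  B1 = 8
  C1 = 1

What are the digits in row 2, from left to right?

7 4 3

16 in 2 cells must be {7,9}; 4 in 2 cells must be {1,3}.
A1 = 18 − 9 = 9 completes the 18 across.
A2 = 16 − 9 = 7 completes the 16 down.
B2 = 12 − 8 = 4 completes the 12 down.
C2 = 14 − 11 = 3 completes the 14 across.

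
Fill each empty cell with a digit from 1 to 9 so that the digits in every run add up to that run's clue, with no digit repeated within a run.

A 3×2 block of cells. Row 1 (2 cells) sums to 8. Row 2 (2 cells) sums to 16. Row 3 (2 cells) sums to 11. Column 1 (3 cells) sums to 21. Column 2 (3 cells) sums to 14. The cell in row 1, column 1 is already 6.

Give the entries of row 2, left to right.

16 in 2 cells must be {7,9}.
(1,2) = 8 − 6 = 2 completes the 8 across.
(2,1) = 7: the only remaining digit allowed by both the 16 across and the 21 down.
(2,2) = 16 − 7 = 9 completes the 16 across.
(3,1) = 21 − 13 = 8 completes the 21 down.
(3,2) = 11 − 8 = 3 completes the 11 across.

7, 9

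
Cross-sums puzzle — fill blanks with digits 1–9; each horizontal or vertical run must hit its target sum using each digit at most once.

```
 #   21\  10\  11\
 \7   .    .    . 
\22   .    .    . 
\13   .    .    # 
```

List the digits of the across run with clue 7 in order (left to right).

7 in 3 cells must be {1,2,4}.
Only 4 fits R1C1 under both its across sum 7 and down sum 21.
Given what's placed, R1C3 must be 2 to fit the 7 across and 11 down.
R2C3 = 11 − 2 = 9 completes the 11 down.
R1C2 = 7 − 6 = 1 completes the 7 across.

4 1 2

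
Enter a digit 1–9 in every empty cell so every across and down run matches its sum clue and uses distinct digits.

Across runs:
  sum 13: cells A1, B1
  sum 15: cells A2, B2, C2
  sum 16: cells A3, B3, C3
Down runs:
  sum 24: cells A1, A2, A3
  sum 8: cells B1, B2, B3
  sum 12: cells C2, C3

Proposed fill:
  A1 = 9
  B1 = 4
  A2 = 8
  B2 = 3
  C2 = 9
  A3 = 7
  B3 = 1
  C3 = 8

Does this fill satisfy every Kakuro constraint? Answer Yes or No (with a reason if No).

No — the across run A2–C2 sums to 20, not 15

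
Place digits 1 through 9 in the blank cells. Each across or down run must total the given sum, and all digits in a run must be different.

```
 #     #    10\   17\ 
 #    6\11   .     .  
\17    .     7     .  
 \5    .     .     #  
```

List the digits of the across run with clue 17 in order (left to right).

17 in 2 cells must be {8,9}.
Given what's placed, R1C2 must be 2 to fit the 11 across and 10 down.
R1C3 = 11 − 2 = 9 completes the 11 across.
R2C3 = 17 − 9 = 8 completes the 17 down.
R3C2 = 10 − 9 = 1 completes the 10 down.
R2C1 = 17 − 15 = 2 completes the 17 across.
R3C1 = 5 − 1 = 4 completes the 5 across.

2, 7, 8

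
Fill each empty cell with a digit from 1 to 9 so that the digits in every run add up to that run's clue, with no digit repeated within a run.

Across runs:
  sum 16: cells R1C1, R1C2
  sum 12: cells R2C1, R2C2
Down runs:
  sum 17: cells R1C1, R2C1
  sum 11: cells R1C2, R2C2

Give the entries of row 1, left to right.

16 in 2 cells must be {7,9}; 17 in 2 cells must be {8,9}.
The 16 across and the 17 down share only 9, so R1C1 = 9.
R1C2 = 16 − 9 = 7 completes the 16 across.
R2C1 = 17 − 9 = 8 completes the 17 down.
R2C2 = 12 − 8 = 4 completes the 12 across.

9 7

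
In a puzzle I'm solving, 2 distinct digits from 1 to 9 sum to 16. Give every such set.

2 distinct digits from 1–9 sum between 3 and 17.
Only one set works: {7,9}.

{7,9}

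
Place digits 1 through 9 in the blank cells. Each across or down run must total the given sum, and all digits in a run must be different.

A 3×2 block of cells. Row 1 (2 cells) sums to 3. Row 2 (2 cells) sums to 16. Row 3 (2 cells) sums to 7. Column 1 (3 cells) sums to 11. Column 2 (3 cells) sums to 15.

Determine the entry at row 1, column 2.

2

3 in 2 cells must be {1,2}; 16 in 2 cells must be {7,9}.
The 16 across and the 11 down share only 7, so (2,1) = 7.
(2,2) = 16 − 7 = 9 completes the 16 across.
Given what's placed, (1,1) must be 1 to fit the 3 across and 11 down.
(1,2) = 3 − 1 = 2 completes the 3 across.
(3,1) = 11 − 8 = 3 completes the 11 down.
(3,2) = 7 − 3 = 4 completes the 7 across.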